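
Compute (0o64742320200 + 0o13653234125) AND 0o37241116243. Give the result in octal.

0o201114201

Add column by column in base 8, right to left:
  0+5 = 5
  0+2 = 2
  2+1 = 3
  0+4 = 4
  2+3 = 5
  3+2 = 5
  2+3 = 5
  4+5 = 1 carry 1
  7+6+1 = 6 carry 1
  4+3+1 = 0 carry 1
  6+1+1 = 0 carry 1
  final carry 1
Sum = 0o100615554325; now AND with 0o37241116243:
  1&0=0, 0&3=0, 0&7=0, 6&2=2, 1&4=0, 5&1=1, 5&1=1, 5&1=1, 4&6=4, 3&2=2, 2&4=0, 5&3=1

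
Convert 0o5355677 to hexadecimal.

Each octal digit is 3 bits: 5=101 3=011 5=101 5=101 6=110 7=111 7=111.
Group the bits into nibbles: 0001 0101 1101 1011 1011 1111 → 15DBBF.

0x15DBBF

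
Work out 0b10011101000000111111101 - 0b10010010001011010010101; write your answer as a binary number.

Subtract column by column in base 2:
  1-1 → 0
  0-0 → 0
  1-1 → 0
  1-0 → 1
  1-1 → 0
  1-0 → 1
  1-0 → 1
  1-1 → 0
  1-0 → 1
  0-1 → 1 (borrow)
  0-1-1 → 0 (borrow)
  0-0-1 → 1 (borrow)
  0-1-1 → 0 (borrow)
  0-0-1 → 1 (borrow)
  0-0-1 → 1 (borrow)
  1-0-1 → 0
  0-1 → 1 (borrow)
  1-0-1 → 0
  1-0 → 1
  1-1 → 0
  0-0 → 0
  0-0 → 0
  1-1 → 0

0b1010110101101101000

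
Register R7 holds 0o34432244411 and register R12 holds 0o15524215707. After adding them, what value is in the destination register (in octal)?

0o52156462320

Add column by column in base 8, right to left:
  1+7 = 0 carry 1
  1+0+1 = 2
  4+7 = 3 carry 1
  4+5+1 = 2 carry 1
  4+1+1 = 6
  2+2 = 4
  2+4 = 6
  3+2 = 5
  4+5 = 1 carry 1
  4+5+1 = 2 carry 1
  3+1+1 = 5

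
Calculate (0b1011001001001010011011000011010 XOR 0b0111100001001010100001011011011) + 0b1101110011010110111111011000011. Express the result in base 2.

0b11010011011010111111001110000100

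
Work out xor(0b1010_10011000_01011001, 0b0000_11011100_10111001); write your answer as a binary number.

XOR bit by bit (1 where the bits differ):
  10101001100001011001
^ 00001101110010111001
= 10100100010011100000

0b10100100010011100000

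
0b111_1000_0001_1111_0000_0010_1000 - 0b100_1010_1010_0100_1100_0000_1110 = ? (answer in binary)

0b10110101111010010000011010

Subtract column by column in base 2:
  0-0 → 0
  0-1 → 1 (borrow)
  0-1-1 → 0 (borrow)
  1-1-1 → 1 (borrow)
  0-0-1 → 1 (borrow)
  1-0-1 → 0
  0-0 → 0
  0-0 → 0
  0-0 → 0
  0-0 → 0
  0-1 → 1 (borrow)
  0-1-1 → 0 (borrow)
  1-0-1 → 0
  1-0 → 1
  1-1 → 0
  1-0 → 1
  1-0 → 1
  0-1 → 1 (borrow)
  0-0-1 → 1 (borrow)
  0-1-1 → 0 (borrow)
  0-0-1 → 1 (borrow)
  0-1-1 → 0 (borrow)
  0-0-1 → 1 (borrow)
  1-1-1 → 1 (borrow)
  1-0-1 → 0
  1-0 → 1
  1-1 → 0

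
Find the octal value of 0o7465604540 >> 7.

7 bits is not a whole number of base-8 digits; in binary: 111100110101110000100101100000 >> 7 = 11110011010111000010010.

0o36327022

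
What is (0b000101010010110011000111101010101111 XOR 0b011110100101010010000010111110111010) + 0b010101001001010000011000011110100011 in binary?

0b110001000000110001011101110010111000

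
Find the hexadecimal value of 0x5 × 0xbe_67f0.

Multiply each base-16 digit by 5, carrying:
  0×5 = 0 → write 0
  f×5 = 75 → write b carry 4
  7×5+4 = 39 → write 7 carry 2
  6×5+2 = 32 → write 0 carry 2
  e×5+2 = 72 → write 8 carry 4
  b×5+4 = 59 → write b carry 3
  remaining carry: 3

0x3b807b0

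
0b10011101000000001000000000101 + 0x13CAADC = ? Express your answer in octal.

0b10011101000000001000000000101 = 0o2350010005 in octal.
0x13CAADC = 0o117125334 in octal.
Add column by column in base 8, right to left:
  5+4 = 1 carry 1
  0+3+1 = 4
  0+3 = 3
  0+5 = 5
  1+2 = 3
  0+1 = 1
  0+7 = 7
  5+1 = 6
  3+1 = 4
  2+0 = 2

0o2467135341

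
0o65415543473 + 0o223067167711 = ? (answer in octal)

0o310504733404

Add column by column in base 8, right to left:
  3+1 = 4
  7+1 = 0 carry 1
  4+7+1 = 4 carry 1
  3+7+1 = 3 carry 1
  4+6+1 = 3 carry 1
  5+1+1 = 7
  5+7 = 4 carry 1
  1+6+1 = 0 carry 1
  4+0+1 = 5
  5+3 = 0 carry 1
  6+2+1 = 1 carry 1
  0+2+1 = 3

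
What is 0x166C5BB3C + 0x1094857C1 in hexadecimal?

Add column by column in base 16, right to left:
  C+1 = D
  3+C = F
  B+7 = 2 carry 1
  B+5+1 = 1 carry 1
  5+8+1 = E
  C+4 = 0 carry 1
  6+9+1 = 0 carry 1
  6+0+1 = 7
  1+1 = 2

0x2700E12FD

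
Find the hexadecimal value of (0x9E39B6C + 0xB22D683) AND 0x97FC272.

0x1064062

Add column by column in base 16, right to left:
  C+3 = F
  6+8 = E
  B+6 = 1 carry 1
  9+D+1 = 7 carry 1
  3+2+1 = 6
  E+2 = 0 carry 1
  9+B+1 = 5 carry 1
  final carry 1
Sum = 0x150671EF; now AND with 0x97FC272:
  1&0=0, 5&9=1, 0&7=0, 6&F=6, 7&C=4, 1&2=0, E&7=6, F&2=2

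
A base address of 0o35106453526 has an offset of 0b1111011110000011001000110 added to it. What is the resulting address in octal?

0b1111011110000011001000110 = 0o173603106 in octal.
Add column by column in base 8, right to left:
  6+6 = 4 carry 1
  2+0+1 = 3
  5+1 = 6
  3+3 = 6
  5+0 = 5
  4+6 = 2 carry 1
  6+3+1 = 2 carry 1
  0+7+1 = 0 carry 1
  1+1+1 = 3
  5+0 = 5
  3+0 = 3

0o35302256634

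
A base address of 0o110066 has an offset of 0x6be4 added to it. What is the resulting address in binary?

0b1111110000011010

0o110066 = 0b1001000000110110 in binary.
0x6be4 = 0b110101111100100 in binary.
Add column by column in base 2, right to left:
  0+0 = 0
  1+0 = 1
  1+1 = 0 carry 1
  0+0+1 = 1
  1+0 = 1
  1+1 = 0 carry 1
  0+1+1 = 0 carry 1
  0+1+1 = 0 carry 1
  0+1+1 = 0 carry 1
  0+1+1 = 0 carry 1
  0+0+1 = 1
  0+1 = 1
  1+0 = 1
  0+1 = 1
  0+1 = 1
  1+0 = 1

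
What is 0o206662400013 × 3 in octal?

0o624427400041

Multiply each base-8 digit by 3, carrying:
  3×3 = 9 → write 1 carry 1
  1×3+1 = 4 → write 4
  0×3 = 0 → write 0
  0×3 = 0 → write 0
  0×3 = 0 → write 0
  4×3 = 12 → write 4 carry 1
  2×3+1 = 7 → write 7
  6×3 = 18 → write 2 carry 2
  6×3+2 = 20 → write 4 carry 2
  6×3+2 = 20 → write 4 carry 2
  0×3+2 = 2 → write 2
  2×3 = 6 → write 6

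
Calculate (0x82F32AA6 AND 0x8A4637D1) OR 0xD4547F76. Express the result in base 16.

0x82F32AA6 AND 0x8A4637D1 = 0x82422280.
Then OR with 0xD4547F76.

0xD6567FF6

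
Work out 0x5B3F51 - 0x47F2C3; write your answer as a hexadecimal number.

Subtract column by column in base 16:
  1-3 → E (borrow)
  5-C-1 → 8 (borrow)
  F-2-1 → C
  3-F → 4 (borrow)
  B-7-1 → 3
  5-4 → 1

0x134C8E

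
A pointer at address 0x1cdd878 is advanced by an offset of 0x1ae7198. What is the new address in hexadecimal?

0x37c4a10

Add column by column in base 16, right to left:
  8+8 = 0 carry 1
  7+9+1 = 1 carry 1
  8+1+1 = a
  d+7 = 4 carry 1
  d+e+1 = c carry 1
  c+a+1 = 7 carry 1
  1+1+1 = 3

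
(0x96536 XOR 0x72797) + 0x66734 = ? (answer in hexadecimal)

First 0x96536 XOR 0x72797 = 0xE42A1.
Add column by column in base 16, right to left:
  1+4 = 5
  A+3 = D
  2+7 = 9
  4+6 = A
  E+6 = 4 carry 1
  final carry 1

0x14A9D5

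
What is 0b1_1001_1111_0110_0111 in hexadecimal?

Group the bits into nibbles: 0001 1001 1111 0110 0111 → 19f67.

0x19f67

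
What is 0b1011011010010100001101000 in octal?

0o133224150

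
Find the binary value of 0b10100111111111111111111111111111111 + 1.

The trailing 30 digits are 1 (max in base 2), so adding 1 cascades: they roll to 0 and the next digit up increments.

0b10101000000000000000000000000000000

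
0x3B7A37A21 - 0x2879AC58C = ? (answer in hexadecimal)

0x13008B495

Subtract column by column in base 16:
  1-C → 5 (borrow)
  2-8-1 → 9 (borrow)
  A-5-1 → 4
  7-C → B (borrow)
  3-A-1 → 8 (borrow)
  A-9-1 → 0
  7-7 → 0
  B-8 → 3
  3-2 → 1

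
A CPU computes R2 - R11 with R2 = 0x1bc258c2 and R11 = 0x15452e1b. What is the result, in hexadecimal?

0x67d2aa7

Subtract column by column in base 16:
  2-b → 7 (borrow)
  c-1-1 → a
  8-e → a (borrow)
  5-2-1 → 2
  2-5 → d (borrow)
  c-4-1 → 7
  b-5 → 6
  1-1 → 0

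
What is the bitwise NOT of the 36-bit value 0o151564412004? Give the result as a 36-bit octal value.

Each oct digit d becomes 7−d:
  1→6, 5→2, 1→6, 5→2, 6→1, 4→3, 4→3, 1→6, 2→5, 0→7, 0→7, 4→3

0o626213365773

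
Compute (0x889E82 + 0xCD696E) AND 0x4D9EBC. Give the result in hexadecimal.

0x4406B0

Add column by column in base 16, right to left:
  2+E = 0 carry 1
  8+6+1 = F
  E+9 = 7 carry 1
  9+6+1 = 0 carry 1
  8+D+1 = 6 carry 1
  8+C+1 = 5 carry 1
  final carry 1
Sum = 0x15607F0; now AND with 0x4D9EBC:
  1&0=0, 5&4=4, 6&D=4, 0&9=0, 7&E=6, F&B=B, 0&C=0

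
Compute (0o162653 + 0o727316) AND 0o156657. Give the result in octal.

0o112051

Add column by column in base 8, right to left:
  3+6 = 1 carry 1
  5+1+1 = 7
  6+3 = 1 carry 1
  2+7+1 = 2 carry 1
  6+2+1 = 1 carry 1
  1+7+1 = 1 carry 1
  final carry 1
Sum = 0o1112171; now AND with 0o156657:
  1&0=0, 1&1=1, 1&5=1, 2&6=2, 1&6=0, 7&5=5, 1&7=1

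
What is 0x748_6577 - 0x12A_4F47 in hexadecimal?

Subtract column by column in base 16:
  7-7 → 0
  7-4 → 3
  5-F → 6 (borrow)
  6-4-1 → 1
  8-A → E (borrow)
  4-2-1 → 1
  7-1 → 6

0x61E1630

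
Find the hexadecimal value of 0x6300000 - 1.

The trailing 5 digits are 0, so subtracting 1 borrows through: they become F and the next digit up decrements.

0x62FFFFF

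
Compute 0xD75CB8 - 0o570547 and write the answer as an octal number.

0o65065521

0xD75CB8 = 0o65656270 in octal.
Subtract column by column in base 8:
  0-7 → 1 (borrow)
  7-4-1 → 2
  2-5 → 5 (borrow)
  6-0-1 → 5
  5-7 → 6 (borrow)
  6-5-1 → 0
  5-0 → 5
  6-0 → 6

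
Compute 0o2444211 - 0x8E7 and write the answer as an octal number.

0o2437642

0x8E7 = 0o4347 in octal.
Subtract column by column in base 8:
  1-7 → 2 (borrow)
  1-4-1 → 4 (borrow)
  2-3-1 → 6 (borrow)
  4-4-1 → 7 (borrow)
  4-0-1 → 3
  4-0 → 4
  2-0 → 2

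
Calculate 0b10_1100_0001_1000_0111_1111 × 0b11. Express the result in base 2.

0b100001000100100101111101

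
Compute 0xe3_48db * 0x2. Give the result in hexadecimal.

Multiply each base-16 digit by 2, carrying:
  b×2 = 22 → write 6 carry 1
  d×2+1 = 27 → write b carry 1
  8×2+1 = 17 → write 1 carry 1
  4×2+1 = 9 → write 9
  3×2 = 6 → write 6
  e×2 = 28 → write c carry 1
  remaining carry: 1

0x1c691b6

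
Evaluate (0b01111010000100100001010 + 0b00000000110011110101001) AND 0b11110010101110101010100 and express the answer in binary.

0b1110010101000000010000

Add column by column in base 2, right to left:
  0+1 = 1
  1+0 = 1
  0+0 = 0
  1+1 = 0 carry 1
  0+0+1 = 1
  0+1 = 1
  0+0 = 0
  0+1 = 1
  1+1 = 0 carry 1
  0+1+1 = 0 carry 1
  0+1+1 = 0 carry 1
  1+0+1 = 0 carry 1
  0+0+1 = 1
  0+1 = 1
  0+1 = 1
  0+0 = 0
  1+0 = 1
  0+0 = 0
  1+0 = 1
  1+0 = 1
  1+0 = 1
  1+0 = 1
Sum = 0b1111010111000010110011; now AND with 0b11110010101110101010100:
  01111010111000010110011
& 11110010101110101010100
= 01110010101000000010000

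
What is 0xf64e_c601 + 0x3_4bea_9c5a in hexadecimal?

Add column by column in base 16, right to left:
  1+a = b
  0+5 = 5
  6+c = 2 carry 1
  c+9+1 = 6 carry 1
  e+a+1 = 9 carry 1
  4+e+1 = 3 carry 1
  6+b+1 = 2 carry 1
  f+4+1 = 4 carry 1
  0+3+1 = 4

0x44239625b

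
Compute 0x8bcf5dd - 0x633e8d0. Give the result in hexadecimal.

Subtract column by column in base 16:
  d-0 → d
  d-d → 0
  5-8 → d (borrow)
  f-e-1 → 0
  c-3 → 9
  b-3 → 8
  8-6 → 2

0x2890d0d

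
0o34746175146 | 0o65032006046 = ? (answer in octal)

OR each oct digit independently (no carries):
  3|6=7, 4|5=5, 7|0=7, 4|3=7, 6|2=6, 1|0=1, 7|0=7, 5|6=7, 1|0=1, 4|4=4, 6|6=6

0o75776177146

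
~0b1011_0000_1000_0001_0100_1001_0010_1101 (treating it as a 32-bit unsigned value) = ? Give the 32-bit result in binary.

Invert each bit: 10110000100000010100100100101101 → 01001111011111101011011011010010.

0b01001111011111101011011011010010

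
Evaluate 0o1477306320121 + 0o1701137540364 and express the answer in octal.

Add column by column in base 8, right to left:
  1+4 = 5
  2+6 = 0 carry 1
  1+3+1 = 5
  0+0 = 0
  2+4 = 6
  3+5 = 0 carry 1
  6+7+1 = 6 carry 1
  0+3+1 = 4
  3+1 = 4
  7+1 = 0 carry 1
  7+0+1 = 0 carry 1
  4+7+1 = 4 carry 1
  1+1+1 = 3

0o3400446060505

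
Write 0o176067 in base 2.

0b1111110000110111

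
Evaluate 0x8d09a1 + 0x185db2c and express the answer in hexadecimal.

0x212e4cd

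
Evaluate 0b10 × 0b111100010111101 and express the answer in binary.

Multiply each base-2 digit by 2, carrying:
  1×2 = 2 → write 0 carry 1
  0×2+1 = 1 → write 1
  1×2 = 2 → write 0 carry 1
  1×2+1 = 3 → write 1 carry 1
  1×2+1 = 3 → write 1 carry 1
  1×2+1 = 3 → write 1 carry 1
  0×2+1 = 1 → write 1
  1×2 = 2 → write 0 carry 1
  0×2+1 = 1 → write 1
  0×2 = 0 → write 0
  0×2 = 0 → write 0
  1×2 = 2 → write 0 carry 1
  1×2+1 = 3 → write 1 carry 1
  1×2+1 = 3 → write 1 carry 1
  1×2+1 = 3 → write 1 carry 1
  remaining carry: 1

0b1111000101111010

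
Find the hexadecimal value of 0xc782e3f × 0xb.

0x8929fcb5

Multiply each base-16 digit by 11, carrying:
  f×11 = 165 → write 5 carry 10
  3×11+10 = 43 → write b carry 2
  e×11+2 = 156 → write c carry 9
  2×11+9 = 31 → write f carry 1
  8×11+1 = 89 → write 9 carry 5
  7×11+5 = 82 → write 2 carry 5
  c×11+5 = 137 → write 9 carry 8
  remaining carry: 8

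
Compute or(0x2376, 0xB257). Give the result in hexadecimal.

0xB377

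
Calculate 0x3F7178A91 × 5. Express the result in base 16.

0x13D375B4D5

Multiply each base-16 digit by 5, carrying:
  1×5 = 5 → write 5
  9×5 = 45 → write D carry 2
  A×5+2 = 52 → write 4 carry 3
  8×5+3 = 43 → write B carry 2
  7×5+2 = 37 → write 5 carry 2
  1×5+2 = 7 → write 7
  7×5 = 35 → write 3 carry 2
  F×5+2 = 77 → write D carry 4
  3×5+4 = 19 → write 3 carry 1
  remaining carry: 1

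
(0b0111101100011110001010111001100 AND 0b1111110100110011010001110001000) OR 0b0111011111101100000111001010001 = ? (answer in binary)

0b111111111111110000111111011001

0b0111101100011110001010111001100 AND 0b1111110100110011010001110001000 = 0b0111100100010010000000110001000.
Then OR with 0b0111011111101100000111001010001.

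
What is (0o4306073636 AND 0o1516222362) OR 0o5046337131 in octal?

0o5146337333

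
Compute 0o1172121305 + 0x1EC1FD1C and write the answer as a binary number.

0b101000101010101001111111100001

0o1172121305 = 0b1001111010001010001011000101 in binary.
0x1EC1FD1C = 0b11110110000011111110100011100 in binary.
Add column by column in base 2, right to left:
  1+0 = 1
  0+0 = 0
  1+1 = 0 carry 1
  0+1+1 = 0 carry 1
  0+1+1 = 0 carry 1
  0+0+1 = 1
  1+0 = 1
  1+0 = 1
  0+1 = 1
  1+0 = 1
  0+1 = 1
  0+1 = 1
  0+1 = 1
  1+1 = 0 carry 1
  0+1+1 = 0 carry 1
  1+1+1 = 1 carry 1
  0+1+1 = 0 carry 1
  0+0+1 = 1
  0+0 = 0
  1+0 = 1
  0+0 = 0
  1+0 = 1
  1+1 = 0 carry 1
  1+1+1 = 1 carry 1
  1+0+1 = 0 carry 1
  0+1+1 = 0 carry 1
  0+1+1 = 0 carry 1
  1+1+1 = 1 carry 1
  0+1+1 = 0 carry 1
  final carry 1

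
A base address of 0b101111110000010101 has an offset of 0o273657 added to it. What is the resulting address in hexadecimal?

0b101111110000010101 = 0x2fc15 in hexadecimal.
0o273657 = 0x177af in hexadecimal.
Add column by column in base 16, right to left:
  5+f = 4 carry 1
  1+a+1 = c
  c+7 = 3 carry 1
  f+7+1 = 7 carry 1
  2+1+1 = 4

0x473c4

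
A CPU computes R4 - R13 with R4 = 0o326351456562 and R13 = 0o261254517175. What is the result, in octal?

Subtract column by column in base 8:
  2-5 → 5 (borrow)
  6-7-1 → 6 (borrow)
  5-1-1 → 3
  6-7 → 7 (borrow)
  5-1-1 → 3
  4-5 → 7 (borrow)
  1-4-1 → 4 (borrow)
  5-5-1 → 7 (borrow)
  3-2-1 → 0
  6-1 → 5
  2-6 → 4 (borrow)
  3-2-1 → 0

0o45074737365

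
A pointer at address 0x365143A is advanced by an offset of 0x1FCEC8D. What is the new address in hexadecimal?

Add column by column in base 16, right to left:
  A+D = 7 carry 1
  3+8+1 = C
  4+C = 0 carry 1
  1+E+1 = 0 carry 1
  5+C+1 = 2 carry 1
  6+F+1 = 6 carry 1
  3+1+1 = 5

0x56200C7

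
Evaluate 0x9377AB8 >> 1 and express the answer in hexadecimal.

0x49BBD5C

1 bits is not a whole number of base-16 digits; in binary: 1001001101110111101010111000 >> 1 = 100100110111011110101011100.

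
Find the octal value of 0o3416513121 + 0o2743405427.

0o6362120550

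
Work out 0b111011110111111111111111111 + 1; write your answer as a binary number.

0b111011111000000000000000000

The trailing 18 digits are 1 (max in base 2), so adding 1 cascades: they roll to 0 and the next digit up increments.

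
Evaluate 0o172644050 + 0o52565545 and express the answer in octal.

0o245431615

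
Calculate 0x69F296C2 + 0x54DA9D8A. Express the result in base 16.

0xBECD344C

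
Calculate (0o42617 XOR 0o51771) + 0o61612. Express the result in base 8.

First 0o42617 XOR 0o51771 = 0o13166.
Add column by column in base 8, right to left:
  6+2 = 0 carry 1
  6+1+1 = 0 carry 1
  1+6+1 = 0 carry 1
  3+1+1 = 5
  1+6 = 7

0o75000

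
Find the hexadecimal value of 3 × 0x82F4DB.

0x188DE91

Multiply each base-16 digit by 3, carrying:
  B×3 = 33 → write 1 carry 2
  D×3+2 = 41 → write 9 carry 2
  4×3+2 = 14 → write E
  F×3 = 45 → write D carry 2
  2×3+2 = 8 → write 8
  8×3 = 24 → write 8 carry 1
  remaining carry: 1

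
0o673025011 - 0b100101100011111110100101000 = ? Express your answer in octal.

0o216426341

0b100101100011111110100101000 = 0o454376450 in octal.
Subtract column by column in base 8:
  1-0 → 1
  1-5 → 4 (borrow)
  0-4-1 → 3 (borrow)
  5-6-1 → 6 (borrow)
  2-7-1 → 2 (borrow)
  0-3-1 → 4 (borrow)
  3-4-1 → 6 (borrow)
  7-5-1 → 1
  6-4 → 2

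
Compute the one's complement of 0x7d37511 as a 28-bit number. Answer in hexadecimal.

Each hex digit d becomes f−d:
  7→8, d→2, 3→c, 7→8, 5→a, 1→e, 1→e

0x82c8aee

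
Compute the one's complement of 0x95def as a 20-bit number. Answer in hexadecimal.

Each hex digit d becomes f−d:
  9→6, 5→a, d→2, e→1, f→0

0x6a210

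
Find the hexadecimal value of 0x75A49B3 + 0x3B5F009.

Add column by column in base 16, right to left:
  3+9 = C
  B+0 = B
  9+0 = 9
  4+F = 3 carry 1
  A+5+1 = 0 carry 1
  5+B+1 = 1 carry 1
  7+3+1 = B

0xB1039BC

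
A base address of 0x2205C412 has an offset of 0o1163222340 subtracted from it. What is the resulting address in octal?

0x2205C412 = 0o4201342022 in octal.
Subtract column by column in base 8:
  2-0 → 2
  2-4 → 6 (borrow)
  0-3-1 → 4 (borrow)
  2-2-1 → 7 (borrow)
  4-2-1 → 1
  3-2 → 1
  1-3 → 6 (borrow)
  0-6-1 → 1 (borrow)
  2-1-1 → 0
  4-1 → 3

0o3016117462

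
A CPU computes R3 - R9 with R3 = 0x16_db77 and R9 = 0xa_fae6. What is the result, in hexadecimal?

0xbe091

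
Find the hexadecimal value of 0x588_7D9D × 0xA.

0x3754E822

Multiply each base-16 digit by 10, carrying:
  D×10 = 130 → write 2 carry 8
  9×10+8 = 98 → write 2 carry 6
  D×10+6 = 136 → write 8 carry 8
  7×10+8 = 78 → write E carry 4
  8×10+4 = 84 → write 4 carry 5
  8×10+5 = 85 → write 5 carry 5
  5×10+5 = 55 → write 7 carry 3
  remaining carry: 3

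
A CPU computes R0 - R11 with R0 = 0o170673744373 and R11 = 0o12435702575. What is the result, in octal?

Subtract column by column in base 8:
  3-5 → 6 (borrow)
  7-7-1 → 7 (borrow)
  3-5-1 → 5 (borrow)
  4-2-1 → 1
  4-0 → 4
  7-7 → 0
  3-5 → 6 (borrow)
  7-3-1 → 3
  6-4 → 2
  0-2 → 6 (borrow)
  7-1-1 → 5
  1-0 → 1

0o156236041576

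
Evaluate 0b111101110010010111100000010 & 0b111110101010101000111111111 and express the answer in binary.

AND bit by bit (1 only where both bits are 1):
  111101110010010111100000010
& 111110101010101000111111111
= 111100100010000000100000010

0b111100100010000000100000010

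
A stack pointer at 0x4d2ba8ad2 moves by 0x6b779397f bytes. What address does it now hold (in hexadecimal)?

0xb8a33c451

Add column by column in base 16, right to left:
  2+f = 1 carry 1
  d+7+1 = 5 carry 1
  a+9+1 = 4 carry 1
  8+3+1 = c
  a+9 = 3 carry 1
  b+7+1 = 3 carry 1
  2+7+1 = a
  d+b = 8 carry 1
  4+6+1 = b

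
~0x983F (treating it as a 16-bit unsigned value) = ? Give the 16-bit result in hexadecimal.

Each hex digit d becomes F−d:
  9→6, 8→7, 3→C, F→0

0x67C0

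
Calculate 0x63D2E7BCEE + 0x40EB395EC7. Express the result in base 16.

0xA4BE211BB5

Add column by column in base 16, right to left:
  E+7 = 5 carry 1
  E+C+1 = B carry 1
  C+E+1 = B carry 1
  B+5+1 = 1 carry 1
  7+9+1 = 1 carry 1
  E+3+1 = 2 carry 1
  2+B+1 = E
  D+E = B carry 1
  3+0+1 = 4
  6+4 = A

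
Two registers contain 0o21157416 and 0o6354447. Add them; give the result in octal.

Add column by column in base 8, right to left:
  6+7 = 5 carry 1
  1+4+1 = 6
  4+4 = 0 carry 1
  7+4+1 = 4 carry 1
  5+5+1 = 3 carry 1
  1+3+1 = 5
  1+6 = 7
  2+0 = 2

0o27534065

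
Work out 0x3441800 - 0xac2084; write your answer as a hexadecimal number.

Subtract column by column in base 16:
  0-4 → c (borrow)
  0-8-1 → 7 (borrow)
  8-0-1 → 7
  1-2 → f (borrow)
  4-c-1 → 7 (borrow)
  4-a-1 → 9 (borrow)
  3-0-1 → 2

0x297f77c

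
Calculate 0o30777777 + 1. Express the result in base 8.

0o31000000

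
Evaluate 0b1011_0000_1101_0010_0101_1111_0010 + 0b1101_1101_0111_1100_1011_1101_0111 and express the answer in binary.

0b11000111001001111000111001001

Add column by column in base 2, right to left:
  0+1 = 1
  1+1 = 0 carry 1
  0+1+1 = 0 carry 1
  0+0+1 = 1
  1+1 = 0 carry 1
  1+0+1 = 0 carry 1
  1+1+1 = 1 carry 1
  1+1+1 = 1 carry 1
  1+1+1 = 1 carry 1
  0+1+1 = 0 carry 1
  1+0+1 = 0 carry 1
  0+1+1 = 0 carry 1
  0+0+1 = 1
  1+0 = 1
  0+1 = 1
  0+1 = 1
  1+1 = 0 carry 1
  0+1+1 = 0 carry 1
  1+1+1 = 1 carry 1
  1+0+1 = 0 carry 1
  0+1+1 = 0 carry 1
  0+0+1 = 1
  0+1 = 1
  0+1 = 1
  1+1 = 0 carry 1
  1+0+1 = 0 carry 1
  0+1+1 = 0 carry 1
  1+1+1 = 1 carry 1
  final carry 1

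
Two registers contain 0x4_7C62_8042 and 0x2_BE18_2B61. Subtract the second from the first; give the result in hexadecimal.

0x1BE4A54E1

Subtract column by column in base 16:
  2-1 → 1
  4-6 → E (borrow)
  0-B-1 → 4 (borrow)
  8-2-1 → 5
  2-8 → A (borrow)
  6-1-1 → 4
  C-E → E (borrow)
  7-B-1 → B (borrow)
  4-2-1 → 1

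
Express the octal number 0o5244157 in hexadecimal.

0x15486F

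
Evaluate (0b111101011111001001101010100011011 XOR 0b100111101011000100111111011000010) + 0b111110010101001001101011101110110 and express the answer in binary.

First 0b111101011111001001101010100011011 XOR 0b100111101011000100111111011000010 = 0b011010110100001101010101111011001.
Add column by column in base 2, right to left:
  1+0 = 1
  0+1 = 1
  0+1 = 1
  1+0 = 1
  1+1 = 0 carry 1
  0+1+1 = 0 carry 1
  1+1+1 = 1 carry 1
  1+0+1 = 0 carry 1
  1+1+1 = 1 carry 1
  1+1+1 = 1 carry 1
  0+1+1 = 0 carry 1
  1+0+1 = 0 carry 1
  0+1+1 = 0 carry 1
  1+0+1 = 0 carry 1
  0+1+1 = 0 carry 1
  1+1+1 = 1 carry 1
  0+0+1 = 1
  1+0 = 1
  1+1 = 0 carry 1
  0+0+1 = 1
  0+0 = 0
  0+1 = 1
  0+0 = 0
  1+1 = 0 carry 1
  0+0+1 = 1
  1+1 = 0 carry 1
  1+0+1 = 0 carry 1
  0+0+1 = 1
  1+1 = 0 carry 1
  0+1+1 = 0 carry 1
  1+1+1 = 1 carry 1
  1+1+1 = 1 carry 1
  0+1+1 = 0 carry 1
  final carry 1

0b1011001001001010111000001101001111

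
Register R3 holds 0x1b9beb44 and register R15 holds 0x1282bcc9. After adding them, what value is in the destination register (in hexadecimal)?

0x2e1ea80d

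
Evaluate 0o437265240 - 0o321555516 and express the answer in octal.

0o115507522

Subtract column by column in base 8:
  0-6 → 2 (borrow)
  4-1-1 → 2
  2-5 → 5 (borrow)
  5-5-1 → 7 (borrow)
  6-5-1 → 0
  2-5 → 5 (borrow)
  7-1-1 → 5
  3-2 → 1
  4-3 → 1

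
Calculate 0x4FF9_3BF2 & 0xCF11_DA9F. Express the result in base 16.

0x4F111A92

AND each hex digit independently (no carries):
  4&C=4, F&F=F, F&1=1, 9&1=1, 3&D=1, B&A=A, F&9=9, 2&F=2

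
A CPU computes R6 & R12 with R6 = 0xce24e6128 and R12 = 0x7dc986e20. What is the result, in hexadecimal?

0x4c0086020

AND each hex digit independently (no carries):
  c&7=4, e&d=c, 2&c=0, 4&9=0, e&8=8, 6&6=6, 1&e=0, 2&2=2, 8&0=0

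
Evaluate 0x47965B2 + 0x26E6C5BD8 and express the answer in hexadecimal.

0x272E5C18A

Add column by column in base 16, right to left:
  2+8 = A
  B+D = 8 carry 1
  5+B+1 = 1 carry 1
  6+5+1 = C
  9+C = 5 carry 1
  7+6+1 = E
  4+E = 2 carry 1
  0+6+1 = 7
  0+2 = 2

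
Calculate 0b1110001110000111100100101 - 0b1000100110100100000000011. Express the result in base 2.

Subtract column by column in base 2:
  1-1 → 0
  0-1 → 1 (borrow)
  1-0-1 → 0
  0-0 → 0
  0-0 → 0
  1-0 → 1
  0-0 → 0
  0-0 → 0
  1-0 → 1
  1-0 → 1
  1-0 → 1
  1-1 → 0
  0-0 → 0
  0-0 → 0
  0-1 → 1 (borrow)
  0-0-1 → 1 (borrow)
  1-1-1 → 1 (borrow)
  1-1-1 → 1 (borrow)
  1-0-1 → 0
  0-0 → 0
  0-1 → 1 (borrow)
  0-0-1 → 1 (borrow)
  1-0-1 → 0
  1-0 → 1
  1-1 → 0

0b101100111100011100100010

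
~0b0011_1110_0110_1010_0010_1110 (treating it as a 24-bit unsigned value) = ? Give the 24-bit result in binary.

Invert each bit: 001111100110101000101110 → 110000011001010111010001.

0b110000011001010111010001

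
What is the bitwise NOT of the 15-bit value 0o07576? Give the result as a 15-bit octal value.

Each oct digit d becomes 7−d:
  0→7, 7→0, 5→2, 7→0, 6→1

0o70201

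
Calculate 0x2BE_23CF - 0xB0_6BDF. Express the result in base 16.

Subtract column by column in base 16:
  F-F → 0
  C-D → F (borrow)
  3-B-1 → 7 (borrow)
  2-6-1 → B (borrow)
  E-0-1 → D
  B-B → 0
  2-0 → 2

0x20DB7F0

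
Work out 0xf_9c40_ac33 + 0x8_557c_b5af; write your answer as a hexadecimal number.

Add column by column in base 16, right to left:
  3+f = 2 carry 1
  3+a+1 = e
  c+5 = 1 carry 1
  a+b+1 = 6 carry 1
  0+c+1 = d
  4+7 = b
  c+5 = 1 carry 1
  9+5+1 = f
  f+8 = 7 carry 1
  final carry 1

0x17f1bd61e2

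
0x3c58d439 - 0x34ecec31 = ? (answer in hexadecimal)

0x76be808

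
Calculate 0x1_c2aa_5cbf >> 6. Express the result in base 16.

6 bits is not a whole number of base-16 digits; in binary: 111000010101010100101110010111111 >> 6 = 111000010101010100101110010.

0x70aa972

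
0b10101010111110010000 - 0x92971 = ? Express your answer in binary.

0x92971 = 0b10010010100101110001 in binary.
Subtract column by column in base 2:
  0-1 → 1 (borrow)
  0-0-1 → 1 (borrow)
  0-0-1 → 1 (borrow)
  0-0-1 → 1 (borrow)
  1-1-1 → 1 (borrow)
  0-1-1 → 0 (borrow)
  0-1-1 → 0 (borrow)
  1-0-1 → 0
  1-1 → 0
  1-0 → 1
  1-0 → 1
  1-1 → 0
  0-0 → 0
  1-1 → 0
  0-0 → 0
  1-0 → 1
  0-1 → 1 (borrow)
  1-0-1 → 0
  0-0 → 0
  1-1 → 0

0b11000011000011111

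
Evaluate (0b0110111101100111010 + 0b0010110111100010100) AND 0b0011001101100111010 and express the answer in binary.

0b1000101000001010

Add column by column in base 2, right to left:
  0+0 = 0
  1+0 = 1
  0+1 = 1
  1+0 = 1
  1+1 = 0 carry 1
  1+0+1 = 0 carry 1
  0+0+1 = 1
  0+0 = 0
  1+1 = 0 carry 1
  1+1+1 = 1 carry 1
  0+1+1 = 0 carry 1
  1+1+1 = 1 carry 1
  1+0+1 = 0 carry 1
  1+1+1 = 1 carry 1
  1+1+1 = 1 carry 1
  0+0+1 = 1
  1+1 = 0 carry 1
  1+0+1 = 0 carry 1
  final carry 1
Sum = 0b1001110101001001110; now AND with 0b0011001101100111010:
  1001110101001001110
& 0011001101100111010
= 0001000101000001010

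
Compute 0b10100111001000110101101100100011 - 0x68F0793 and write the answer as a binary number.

0x68F0793 = 0b110100011110000011110010011 in binary.
Subtract column by column in base 2:
  1-1 → 0
  1-1 → 0
  0-0 → 0
  0-0 → 0
  0-1 → 1 (borrow)
  1-0-1 → 0
  0-0 → 0
  0-1 → 1 (borrow)
  1-1-1 → 1 (borrow)
  1-1-1 → 1 (borrow)
  0-1-1 → 0 (borrow)
  1-0-1 → 0
  1-0 → 1
  0-0 → 0
  1-0 → 1
  0-0 → 0
  1-1 → 0
  1-1 → 0
  0-1 → 1 (borrow)
  0-1-1 → 0 (borrow)
  0-0-1 → 1 (borrow)
  1-0-1 → 0
  0-0 → 0
  0-1 → 1 (borrow)
  1-0-1 → 0
  1-1 → 0
  1-1 → 0
  0-0 → 0
  0-0 → 0
  1-0 → 1
  0-0 → 0
  1-0 → 1

0b10100000100101000101001110010000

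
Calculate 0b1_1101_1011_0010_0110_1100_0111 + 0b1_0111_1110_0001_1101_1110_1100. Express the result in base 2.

0b11010110010100010010110011

Add column by column in base 2, right to left:
  1+0 = 1
  1+0 = 1
  1+1 = 0 carry 1
  0+1+1 = 0 carry 1
  0+0+1 = 1
  0+1 = 1
  1+1 = 0 carry 1
  1+1+1 = 1 carry 1
  0+1+1 = 0 carry 1
  1+0+1 = 0 carry 1
  1+1+1 = 1 carry 1
  0+1+1 = 0 carry 1
  0+1+1 = 0 carry 1
  1+0+1 = 0 carry 1
  0+0+1 = 1
  0+0 = 0
  1+0 = 1
  1+1 = 0 carry 1
  0+1+1 = 0 carry 1
  1+1+1 = 1 carry 1
  1+1+1 = 1 carry 1
  0+1+1 = 0 carry 1
  1+1+1 = 1 carry 1
  1+0+1 = 0 carry 1
  1+1+1 = 1 carry 1
  final carry 1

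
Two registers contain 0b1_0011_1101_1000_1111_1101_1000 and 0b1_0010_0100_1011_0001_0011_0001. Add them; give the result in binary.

0b10011000100100000100001001

Add column by column in base 2, right to left:
  0+1 = 1
  0+0 = 0
  0+0 = 0
  1+0 = 1
  1+1 = 0 carry 1
  0+1+1 = 0 carry 1
  1+0+1 = 0 carry 1
  1+0+1 = 0 carry 1
  1+1+1 = 1 carry 1
  1+0+1 = 0 carry 1
  1+0+1 = 0 carry 1
  1+0+1 = 0 carry 1
  0+1+1 = 0 carry 1
  0+1+1 = 0 carry 1
  0+0+1 = 1
  1+1 = 0 carry 1
  1+0+1 = 0 carry 1
  0+0+1 = 1
  1+1 = 0 carry 1
  1+0+1 = 0 carry 1
  1+0+1 = 0 carry 1
  1+1+1 = 1 carry 1
  0+0+1 = 1
  0+0 = 0
  1+1 = 0 carry 1
  final carry 1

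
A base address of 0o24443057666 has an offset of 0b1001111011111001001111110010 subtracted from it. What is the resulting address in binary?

0o24443057666 = 0b10100100100011000101111110110110 in binary.
Subtract column by column in base 2:
  0-0 → 0
  1-1 → 0
  1-0 → 1
  0-0 → 0
  1-1 → 0
  1-1 → 0
  0-1 → 1 (borrow)
  1-1-1 → 1 (borrow)
  1-1-1 → 1 (borrow)
  1-1-1 → 1 (borrow)
  1-0-1 → 0
  1-0 → 1
  1-1 → 0
  0-0 → 0
  1-0 → 1
  0-1 → 1 (borrow)
  0-1-1 → 0 (borrow)
  0-1-1 → 0 (borrow)
  1-1-1 → 1 (borrow)
  1-1-1 → 1 (borrow)
  0-0-1 → 1 (borrow)
  0-1-1 → 0 (borrow)
  0-1-1 → 0 (borrow)
  1-1-1 → 1 (borrow)
  0-1-1 → 0 (borrow)
  0-0-1 → 1 (borrow)
  1-0-1 → 0
  0-1 → 1 (borrow)
  0-0-1 → 1 (borrow)
  1-0-1 → 0
  0-0 → 0
  1-0 → 1

0b10011010100111001100101111000100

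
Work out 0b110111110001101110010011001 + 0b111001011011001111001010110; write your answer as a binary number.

0b1110001001100111101011101111

Add column by column in base 2, right to left:
  1+0 = 1
  0+1 = 1
  0+1 = 1
  1+0 = 1
  1+1 = 0 carry 1
  0+0+1 = 1
  0+1 = 1
  1+0 = 1
  0+0 = 0
  0+1 = 1
  1+1 = 0 carry 1
  1+1+1 = 1 carry 1
  1+1+1 = 1 carry 1
  0+0+1 = 1
  1+0 = 1
  1+1 = 0 carry 1
  0+1+1 = 0 carry 1
  0+0+1 = 1
  0+1 = 1
  1+1 = 0 carry 1
  1+0+1 = 0 carry 1
  1+1+1 = 1 carry 1
  1+0+1 = 0 carry 1
  1+0+1 = 0 carry 1
  0+1+1 = 0 carry 1
  1+1+1 = 1 carry 1
  1+1+1 = 1 carry 1
  final carry 1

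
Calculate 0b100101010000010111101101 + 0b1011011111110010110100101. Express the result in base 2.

0b10000001001110101110010010

Add column by column in base 2, right to left:
  1+1 = 0 carry 1
  0+0+1 = 1
  1+1 = 0 carry 1
  1+0+1 = 0 carry 1
  0+0+1 = 1
  1+1 = 0 carry 1
  1+0+1 = 0 carry 1
  1+1+1 = 1 carry 1
  1+1+1 = 1 carry 1
  0+0+1 = 1
  1+1 = 0 carry 1
  0+0+1 = 1
  0+0 = 0
  0+1 = 1
  0+1 = 1
  0+1 = 1
  1+1 = 0 carry 1
  0+1+1 = 0 carry 1
  1+1+1 = 1 carry 1
  0+1+1 = 0 carry 1
  1+0+1 = 0 carry 1
  0+1+1 = 0 carry 1
  0+1+1 = 0 carry 1
  1+0+1 = 0 carry 1
  0+1+1 = 0 carry 1
  final carry 1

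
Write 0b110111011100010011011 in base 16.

0x1bb89b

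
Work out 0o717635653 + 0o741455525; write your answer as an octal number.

Add column by column in base 8, right to left:
  3+5 = 0 carry 1
  5+2+1 = 0 carry 1
  6+5+1 = 4 carry 1
  5+5+1 = 3 carry 1
  3+5+1 = 1 carry 1
  6+4+1 = 3 carry 1
  7+1+1 = 1 carry 1
  1+4+1 = 6
  7+7 = 6 carry 1
  final carry 1

0o1661313400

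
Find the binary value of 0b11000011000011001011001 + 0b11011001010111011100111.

0b110011100011010101000000

Add column by column in base 2, right to left:
  1+1 = 0 carry 1
  0+1+1 = 0 carry 1
  0+1+1 = 0 carry 1
  1+0+1 = 0 carry 1
  1+0+1 = 0 carry 1
  0+1+1 = 0 carry 1
  1+1+1 = 1 carry 1
  0+1+1 = 0 carry 1
  0+0+1 = 1
  1+1 = 0 carry 1
  1+1+1 = 1 carry 1
  0+1+1 = 0 carry 1
  0+0+1 = 1
  0+1 = 1
  0+0 = 0
  1+1 = 0 carry 1
  1+0+1 = 0 carry 1
  0+0+1 = 1
  0+1 = 1
  0+1 = 1
  0+0 = 0
  1+1 = 0 carry 1
  1+1+1 = 1 carry 1
  final carry 1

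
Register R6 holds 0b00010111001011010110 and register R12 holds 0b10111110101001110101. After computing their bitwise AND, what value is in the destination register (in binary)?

0b00010110001001010100

AND bit by bit (1 only where both bits are 1):
  00010111001011010110
& 10111110101001110101
= 00010110001001010100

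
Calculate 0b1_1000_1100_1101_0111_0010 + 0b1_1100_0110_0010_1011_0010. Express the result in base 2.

Add column by column in base 2, right to left:
  0+0 = 0
  1+1 = 0 carry 1
  0+0+1 = 1
  0+0 = 0
  1+1 = 0 carry 1
  1+1+1 = 1 carry 1
  1+0+1 = 0 carry 1
  0+1+1 = 0 carry 1
  1+0+1 = 0 carry 1
  0+1+1 = 0 carry 1
  1+0+1 = 0 carry 1
  1+0+1 = 0 carry 1
  0+0+1 = 1
  0+1 = 1
  1+1 = 0 carry 1
  1+0+1 = 0 carry 1
  0+0+1 = 1
  0+0 = 0
  0+1 = 1
  1+1 = 0 carry 1
  1+1+1 = 1 carry 1
  final carry 1

0b1101010011000000100100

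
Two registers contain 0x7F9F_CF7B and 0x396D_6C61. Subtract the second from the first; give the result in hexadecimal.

0x4632631A

Subtract column by column in base 16:
  B-1 → A
  7-6 → 1
  F-C → 3
  C-6 → 6
  F-D → 2
  9-6 → 3
  F-9 → 6
  7-3 → 4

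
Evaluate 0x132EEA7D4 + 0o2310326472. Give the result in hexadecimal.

0x14610550E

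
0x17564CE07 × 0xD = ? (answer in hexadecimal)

0x12F61E765B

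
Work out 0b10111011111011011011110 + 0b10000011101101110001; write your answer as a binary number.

Add column by column in base 2, right to left:
  0+1 = 1
  1+0 = 1
  1+0 = 1
  1+0 = 1
  1+1 = 0 carry 1
  0+1+1 = 0 carry 1
  1+1+1 = 1 carry 1
  1+0+1 = 0 carry 1
  0+1+1 = 0 carry 1
  1+1+1 = 1 carry 1
  1+0+1 = 0 carry 1
  0+1+1 = 0 carry 1
  1+1+1 = 1 carry 1
  1+1+1 = 1 carry 1
  1+0+1 = 0 carry 1
  1+0+1 = 0 carry 1
  1+0+1 = 0 carry 1
  0+0+1 = 1
  1+0 = 1
  1+1 = 0 carry 1
  1+0+1 = 0 carry 1
  0+0+1 = 1
  1+0 = 1

0b11001100011001001001111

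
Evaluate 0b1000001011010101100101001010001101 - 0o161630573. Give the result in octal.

0o101143620422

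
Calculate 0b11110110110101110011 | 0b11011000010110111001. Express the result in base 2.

OR bit by bit (1 where either bit is 1):
  11110110110101110011
| 11011000010110111001
= 11111110110111111011

0b11111110110111111011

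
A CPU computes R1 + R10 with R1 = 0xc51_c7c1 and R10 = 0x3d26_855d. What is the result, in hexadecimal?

Add column by column in base 16, right to left:
  1+d = e
  c+5 = 1 carry 1
  7+5+1 = d
  c+8 = 4 carry 1
  1+6+1 = 8
  5+2 = 7
  c+d = 9 carry 1
  0+3+1 = 4

0x49784d1e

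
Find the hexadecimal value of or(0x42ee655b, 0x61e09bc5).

0x63eeffdf

OR each hex digit independently (no carries):
  4|6=6, 2|1=3, e|e=e, e|0=e, 6|9=f, 5|b=f, 5|c=d, b|5=f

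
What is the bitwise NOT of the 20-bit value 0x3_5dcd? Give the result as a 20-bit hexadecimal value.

Each hex digit d becomes f−d:
  3→c, 5→a, d→2, c→3, d→2

0xca232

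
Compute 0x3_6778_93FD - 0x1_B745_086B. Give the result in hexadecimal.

0x1B0338B92

Subtract column by column in base 16:
  D-B → 2
  F-6 → 9
  3-8 → B (borrow)
  9-0-1 → 8
  8-5 → 3
  7-4 → 3
  7-7 → 0
  6-B → B (borrow)
  3-1-1 → 1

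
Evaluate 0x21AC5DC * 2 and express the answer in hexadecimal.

Multiply each base-16 digit by 2, carrying:
  C×2 = 24 → write 8 carry 1
  D×2+1 = 27 → write B carry 1
  5×2+1 = 11 → write B
  C×2 = 24 → write 8 carry 1
  A×2+1 = 21 → write 5 carry 1
  1×2+1 = 3 → write 3
  2×2 = 4 → write 4

0x4358BB8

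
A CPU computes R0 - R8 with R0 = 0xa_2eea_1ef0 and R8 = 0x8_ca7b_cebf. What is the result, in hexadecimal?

0x1646e5031

Subtract column by column in base 16:
  0-f → 1 (borrow)
  f-b-1 → 3
  e-e → 0
  1-c → 5 (borrow)
  a-b-1 → e (borrow)
  e-7-1 → 6
  e-a → 4
  2-c → 6 (borrow)
  a-8-1 → 1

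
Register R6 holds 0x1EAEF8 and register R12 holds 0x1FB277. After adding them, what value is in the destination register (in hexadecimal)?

Add column by column in base 16, right to left:
  8+7 = F
  F+7 = 6 carry 1
  E+2+1 = 1 carry 1
  A+B+1 = 6 carry 1
  E+F+1 = E carry 1
  1+1+1 = 3

0x3E616F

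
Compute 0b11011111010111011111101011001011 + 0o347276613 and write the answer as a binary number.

0o347276613 = 0b11100111010111110110001011 in binary.
Add column by column in base 2, right to left:
  1+1 = 0 carry 1
  1+1+1 = 1 carry 1
  0+0+1 = 1
  1+1 = 0 carry 1
  0+0+1 = 1
  0+0 = 0
  1+0 = 1
  1+1 = 0 carry 1
  0+1+1 = 0 carry 1
  1+0+1 = 0 carry 1
  0+1+1 = 0 carry 1
  1+1+1 = 1 carry 1
  1+1+1 = 1 carry 1
  1+1+1 = 1 carry 1
  1+1+1 = 1 carry 1
  1+0+1 = 0 carry 1
  1+1+1 = 1 carry 1
  0+0+1 = 1
  1+1 = 0 carry 1
  1+1+1 = 1 carry 1
  1+1+1 = 1 carry 1
  0+0+1 = 1
  1+0 = 1
  0+1 = 1
  1+1 = 0 carry 1
  1+1+1 = 1 carry 1
  1+0+1 = 0 carry 1
  1+0+1 = 0 carry 1
  1+0+1 = 0 carry 1
  0+0+1 = 1
  1+0 = 1
  1+0 = 1

0b11100010111110110111100001010110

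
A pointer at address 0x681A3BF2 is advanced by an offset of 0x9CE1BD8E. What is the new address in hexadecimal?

0x104FBF980

Add column by column in base 16, right to left:
  2+E = 0 carry 1
  F+8+1 = 8 carry 1
  B+D+1 = 9 carry 1
  3+B+1 = F
  A+1 = B
  1+E = F
  8+C = 4 carry 1
  6+9+1 = 0 carry 1
  final carry 1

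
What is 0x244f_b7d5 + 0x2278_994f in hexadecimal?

0x46c85124

Add column by column in base 16, right to left:
  5+f = 4 carry 1
  d+4+1 = 2 carry 1
  7+9+1 = 1 carry 1
  b+9+1 = 5 carry 1
  f+8+1 = 8 carry 1
  4+7+1 = c
  4+2 = 6
  2+2 = 4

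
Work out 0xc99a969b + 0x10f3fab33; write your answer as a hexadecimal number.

Add column by column in base 16, right to left:
  b+3 = e
  9+3 = c
  6+b = 1 carry 1
  9+a+1 = 4 carry 1
  a+f+1 = a carry 1
  9+3+1 = d
  9+f = 8 carry 1
  c+0+1 = d
  0+1 = 1

0x1d8da41ce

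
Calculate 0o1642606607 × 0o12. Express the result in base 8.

Multiply each base-8 digit by 10, carrying:
  7×10 = 70 → write 6 carry 8
  0×10+8 = 8 → write 0 carry 1
  6×10+1 = 61 → write 5 carry 7
  6×10+7 = 67 → write 3 carry 8
  0×10+8 = 8 → write 0 carry 1
  6×10+1 = 61 → write 5 carry 7
  2×10+7 = 27 → write 3 carry 3
  4×10+3 = 43 → write 3 carry 5
  6×10+5 = 65 → write 1 carry 8
  1×10+8 = 18 → write 2 carry 2
  remaining carry: 2

0o22133503506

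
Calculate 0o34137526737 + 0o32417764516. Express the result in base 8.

0o66557513455

Add column by column in base 8, right to left:
  7+6 = 5 carry 1
  3+1+1 = 5
  7+5 = 4 carry 1
  6+4+1 = 3 carry 1
  2+6+1 = 1 carry 1
  5+7+1 = 5 carry 1
  7+7+1 = 7 carry 1
  3+1+1 = 5
  1+4 = 5
  4+2 = 6
  3+3 = 6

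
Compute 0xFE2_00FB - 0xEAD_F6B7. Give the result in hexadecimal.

0x1340A44

Subtract column by column in base 16:
  B-7 → 4
  F-B → 4
  0-6 → A (borrow)
  0-F-1 → 0 (borrow)
  2-D-1 → 4 (borrow)
  E-A-1 → 3
  F-E → 1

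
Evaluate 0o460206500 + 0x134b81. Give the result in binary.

0o460206500 = 0b100110000010000110101000000 in binary.
0x134b81 = 0b100110100101110000001 in binary.
Add column by column in base 2, right to left:
  0+1 = 1
  0+0 = 0
  0+0 = 0
  0+0 = 0
  0+0 = 0
  0+0 = 0
  1+0 = 1
  0+1 = 1
  1+1 = 0 carry 1
  0+1+1 = 0 carry 1
  1+0+1 = 0 carry 1
  1+1+1 = 1 carry 1
  0+0+1 = 1
  0+0 = 0
  0+1 = 1
  0+0 = 0
  1+1 = 0 carry 1
  0+1+1 = 0 carry 1
  0+0+1 = 1
  0+0 = 0
  0+1 = 1
  0+0 = 0
  1+0 = 1
  1+0 = 1
  0+0 = 0
  0+0 = 0
  1+0 = 1

0b100110101000101100011000001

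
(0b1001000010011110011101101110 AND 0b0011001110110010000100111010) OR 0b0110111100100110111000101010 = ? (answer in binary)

0b1001000010011110011101101110 AND 0b0011001110110010000100111010 = 0b0001000010010010000100101010.
Then OR with 0b0110111100100110111000101010.

0b111111110110110111100101010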